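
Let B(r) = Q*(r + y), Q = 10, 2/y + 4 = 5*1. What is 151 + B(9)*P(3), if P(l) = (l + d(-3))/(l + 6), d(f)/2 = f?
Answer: 343/3 ≈ 114.33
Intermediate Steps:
y = 2 (y = 2/(-4 + 5*1) = 2/(-4 + 5) = 2/1 = 2*1 = 2)
d(f) = 2*f
P(l) = (-6 + l)/(6 + l) (P(l) = (l + 2*(-3))/(l + 6) = (l - 6)/(6 + l) = (-6 + l)/(6 + l))
B(r) = 20 + 10*r (B(r) = 10*(r + 2) = 10*(2 + r) = 20 + 10*r)
151 + B(9)*P(3) = 151 + (20 + 10*9)*((-6 + 3)/(6 + 3)) = 151 + (20 + 90)*(-3/9) = 151 + 110*((⅑)*(-3)) = 151 + 110*(-⅓) = 151 - 110/3 = 343/3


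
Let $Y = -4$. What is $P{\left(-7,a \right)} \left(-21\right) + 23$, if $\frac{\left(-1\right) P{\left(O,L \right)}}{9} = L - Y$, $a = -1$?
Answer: $590$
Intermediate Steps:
$P{\left(O,L \right)} = -36 - 9 L$ ($P{\left(O,L \right)} = - 9 \left(L - -4\right) = - 9 \left(L + 4\right) = - 9 \left(4 + L\right) = -36 - 9 L$)
$P{\left(-7,a \right)} \left(-21\right) + 23 = \left(-36 - -9\right) \left(-21\right) + 23 = \left(-36 + 9\right) \left(-21\right) + 23 = \left(-27\right) \left(-21\right) + 23 = 567 + 23 = 590$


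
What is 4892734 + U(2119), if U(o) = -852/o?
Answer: 10367702494/2119 ≈ 4.8927e+6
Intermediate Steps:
4892734 + U(2119) = 4892734 - 852/2119 = 10367702494/2119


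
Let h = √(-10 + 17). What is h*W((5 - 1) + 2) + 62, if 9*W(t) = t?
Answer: 62 + 2*√7/3 ≈ 63.764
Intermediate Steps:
W(t) = t/9
h = √7 ≈ 2.6458
h*W((5 - 1) + 2) + 62 = √7*(((5 - 1) + 2)/9) + 62 = √7*((4 + 2)/9) + 62 = √7*((⅑)*6) + 62 = √7*(⅔) + 62 = 2*√7/3 + 62 = 62 + 2*√7/3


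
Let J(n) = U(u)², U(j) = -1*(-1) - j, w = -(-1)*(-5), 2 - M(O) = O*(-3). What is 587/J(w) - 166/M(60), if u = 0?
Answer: 53334/91 ≈ 586.09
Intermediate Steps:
M(O) = 2 + 3*O (M(O) = 2 - O*(-3) = 2 - (-3)*O = 2 + 3*O)
w = -5 (w = -1*5 = -5)
U(j) = 1 - j
J(n) = 1 (J(n) = (1 - 1*0)² = (1 + 0)² = 1² = 1)
587/J(w) - 166/M(60) = 587/1 - 166/(2 + 3*60) = 587*1 - 166/(2 + 180) = 587 - 166/182 = 587 - 166*1/182 = 587 - 83/91 = 53334/91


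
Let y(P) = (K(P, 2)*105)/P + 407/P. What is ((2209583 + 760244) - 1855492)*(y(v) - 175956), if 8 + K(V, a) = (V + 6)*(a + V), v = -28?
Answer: -5556514472325/28 ≈ -1.9845e+11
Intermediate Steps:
K(V, a) = -8 + (6 + V)*(V + a) (K(V, a) = -8 + (V + 6)*(a + V) = -8 + (6 + V)*(V + a))
y(P) = 407/P + (420 + 105*P² + 840*P)/P (y(P) = ((-8 + P² + 6*P + 6*2 + P*2)*105)/P + 407/P = ((-8 + P² + 6*P + 12 + 2*P)*105)/P + 407/P = ((4 + P² + 8*P)*105)/P + 407/P = (420 + 105*P² + 840*P)/P + 407/P = 407/P + (420 + 105*P² + 840*P)/P)
((2209583 + 760244) - 1855492)*(y(v) - 175956) = ((2209583 + 760244) - 1855492)*((840 + 105*(-28) + 827/(-28)) - 175956) = (2969827 - 1855492)*((840 - 2940 + 827*(-1/28)) - 175956) = 1114335*((840 - 2940 - 827/28) - 175956) = 1114335*(-59627/28 - 175956) = 1114335*(-4986395/28) = -5556514472325/28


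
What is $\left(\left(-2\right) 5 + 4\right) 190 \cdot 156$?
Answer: $-177840$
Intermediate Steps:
$\left(\left(-2\right) 5 + 4\right) 190 \cdot 156 = \left(-10 + 4\right) 190 \cdot 156 = \left(-6\right) 190 \cdot 156 = \left(-1140\right) 156 = -177840$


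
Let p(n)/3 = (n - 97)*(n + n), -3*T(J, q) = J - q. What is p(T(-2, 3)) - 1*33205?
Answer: -102475/3 ≈ -34158.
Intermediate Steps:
T(J, q) = -J/3 + q/3 (T(J, q) = -(J - q)/3 = -J/3 + q/3)
p(n) = 6*n*(-97 + n) (p(n) = 3*((n - 97)*(n + n)) = 3*((-97 + n)*(2*n)) = 3*(2*n*(-97 + n)) = 6*n*(-97 + n))
p(T(-2, 3)) - 1*33205 = 6*(-1/3*(-2) + (1/3)*3)*(-97 + (-1/3*(-2) + (1/3)*3)) - 1*33205 = 6*(2/3 + 1)*(-97 + (2/3 + 1)) - 33205 = 6*(5/3)*(-97 + 5/3) - 33205 = 6*(5/3)*(-286/3) - 33205 = -2860/3 - 33205 = -102475/3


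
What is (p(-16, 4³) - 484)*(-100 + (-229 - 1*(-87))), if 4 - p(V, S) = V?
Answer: 112288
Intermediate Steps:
p(V, S) = 4 - V
(p(-16, 4³) - 484)*(-100 + (-229 - 1*(-87))) = ((4 - 1*(-16)) - 484)*(-100 + (-229 - 1*(-87))) = ((4 + 16) - 484)*(-100 + (-229 + 87)) = (20 - 484)*(-100 - 142) = -464*(-242) = 112288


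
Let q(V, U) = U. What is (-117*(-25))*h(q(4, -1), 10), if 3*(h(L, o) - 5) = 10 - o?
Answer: 14625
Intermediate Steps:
h(L, o) = 25/3 - o/3 (h(L, o) = 5 + (10 - o)/3 = 5 + (10/3 - o/3) = 25/3 - o/3)
(-117*(-25))*h(q(4, -1), 10) = (-117*(-25))*(25/3 - 1/3*10) = 2925*(25/3 - 10/3) = 2925*5 = 14625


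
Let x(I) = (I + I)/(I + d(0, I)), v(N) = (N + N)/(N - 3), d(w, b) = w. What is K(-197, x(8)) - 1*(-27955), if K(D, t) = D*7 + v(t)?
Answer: 26572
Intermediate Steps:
v(N) = 2*N/(-3 + N) (v(N) = (2*N)/(-3 + N) = 2*N/(-3 + N))
x(I) = 2 (x(I) = (I + I)/(I + 0) = (2*I)/I = 2)
K(D, t) = 7*D + 2*t/(-3 + t) (K(D, t) = D*7 + 2*t/(-3 + t) = 7*D + 2*t/(-3 + t))
K(-197, x(8)) - 1*(-27955) = (2*2 + 7*(-197)*(-3 + 2))/(-3 + 2) - 1*(-27955) = (4 + 7*(-197)*(-1))/(-1) + 27955 = -(4 + 1379) + 27955 = -1*1383 + 27955 = -1383 + 27955 = 26572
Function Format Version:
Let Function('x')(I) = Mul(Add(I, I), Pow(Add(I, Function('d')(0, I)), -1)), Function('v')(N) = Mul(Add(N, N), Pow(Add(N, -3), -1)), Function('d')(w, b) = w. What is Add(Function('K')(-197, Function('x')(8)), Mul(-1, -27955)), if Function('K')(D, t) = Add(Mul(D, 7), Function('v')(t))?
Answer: 26572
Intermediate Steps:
Function('v')(N) = Mul(2, N, Pow(Add(-3, N), -1)) (Function('v')(N) = Mul(Mul(2, N), Pow(Add(-3, N), -1)) = Mul(2, N, Pow(Add(-3, N), -1)))
Function('x')(I) = 2 (Function('x')(I) = Mul(Add(I, I), Pow(Add(I, 0), -1)) = Mul(Mul(2, I), Pow(I, -1)) = 2)
Function('K')(D, t) = Add(Mul(7, D), Mul(2, t, Pow(Add(-3, t), -1))) (Function('K')(D, t) = Add(Mul(D, 7), Mul(2, t, Pow(Add(-3, t), -1))) = Add(Mul(7, D), Mul(2, t, Pow(Add(-3, t), -1))))
Add(Function('K')(-197, Function('x')(8)), Mul(-1, -27955)) = Add(Mul(Pow(Add(-3, 2), -1), Add(Mul(2, 2), Mul(7, -197, Add(-3, 2)))), Mul(-1, -27955)) = Add(Mul(Pow(-1, -1), Add(4, Mul(7, -197, -1))), 27955) = Add(Mul(-1, Add(4, 1379)), 27955) = Add(Mul(-1, 1383), 27955) = Add(-1383, 27955) = 26572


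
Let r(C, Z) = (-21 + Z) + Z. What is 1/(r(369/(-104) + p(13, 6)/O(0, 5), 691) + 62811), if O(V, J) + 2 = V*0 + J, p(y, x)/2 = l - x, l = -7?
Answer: 1/64172 ≈ 1.5583e-5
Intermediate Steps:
p(y, x) = -14 - 2*x (p(y, x) = 2*(-7 - x) = -14 - 2*x)
O(V, J) = -2 + J (O(V, J) = -2 + (V*0 + J) = -2 + (0 + J) = -2 + J)
r(C, Z) = -21 + 2*Z
1/(r(369/(-104) + p(13, 6)/O(0, 5), 691) + 62811) = 1/((-21 + 2*691) + 62811) = 1/((-21 + 1382) + 62811) = 1/(1361 + 62811) = 1/64172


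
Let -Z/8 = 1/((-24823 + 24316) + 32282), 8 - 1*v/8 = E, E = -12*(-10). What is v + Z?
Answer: -28470408/31775 ≈ -896.00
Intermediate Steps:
E = 120
v = -896 (v = 64 - 8*120 = 64 - 960 = -896)
Z = -8/31775 (Z = -8/((-24823 + 24316) + 32282) = -8/(-507 + 32282) = -8/31775 ≈ -0.00025177)
v + Z = -896 - 8/31775 = -28470408/31775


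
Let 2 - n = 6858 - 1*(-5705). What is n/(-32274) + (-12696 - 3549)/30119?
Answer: -48655457/324020202 ≈ -0.15016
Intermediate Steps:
n = -12561 (n = 2 - (6858 - 1*(-5705)) = 2 - (6858 + 5705) = 2 - 1*12563 = 2 - 12563 = -12561)
n/(-32274) + (-12696 - 3549)/30119 = -12561/(-32274) + (-12696 - 3549)/30119 = -12561*(-1/32274) - 16245*1/30119 = 4187/10758 - 16245/30119 = -48655457/324020202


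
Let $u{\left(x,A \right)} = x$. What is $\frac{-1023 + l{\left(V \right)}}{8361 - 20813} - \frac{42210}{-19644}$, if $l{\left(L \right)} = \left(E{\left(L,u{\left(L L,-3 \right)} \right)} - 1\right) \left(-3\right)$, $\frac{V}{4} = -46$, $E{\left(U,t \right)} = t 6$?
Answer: $\frac{521535273}{10191962} \approx 51.171$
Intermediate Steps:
$E{\left(U,t \right)} = 6 t$
$V = -184$ ($V = 4 \left(-46\right) = -184$)
$l{\left(L \right)} = 3 - 18 L^{2}$ ($l{\left(L \right)} = \left(6 L L - 1\right) \left(-3\right) = \left(6 L^{2} - 1\right) \left(-3\right) = \left(-1 + 6 L^{2}\right) \left(-3\right) = 3 - 18 L^{2}$)
$\frac{-1023 + l{\left(V \right)}}{8361 - 20813} - \frac{42210}{-19644} = \frac{-1023 + \left(3 - 18 \left(-184\right)^{2}\right)}{8361 - 20813} - \frac{42210}{-19644} = \frac{-1023 + \left(3 - 609408\right)}{8361 - 20813} - - \frac{7035}{3274} = \frac{-1023 + \left(3 - 609408\right)}{-12452} + \frac{7035}{3274} = \left(-1023 - 609405\right) \left(- \frac{1}{12452}\right) + \frac{7035}{3274} = \left(-610428\right) \left(- \frac{1}{12452}\right) + \frac{7035}{3274} = \frac{152607}{3113} + \frac{7035}{3274} = \frac{521535273}{10191962}$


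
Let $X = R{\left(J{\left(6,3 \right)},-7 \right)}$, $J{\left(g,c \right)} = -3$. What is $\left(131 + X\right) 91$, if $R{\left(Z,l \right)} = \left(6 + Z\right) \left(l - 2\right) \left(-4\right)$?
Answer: $21749$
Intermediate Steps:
$R{\left(Z,l \right)} = - 4 \left(-2 + l\right) \left(6 + Z\right)$ ($R{\left(Z,l \right)} = \left(6 + Z\right) \left(-2 + l\right) \left(-4\right) = \left(-2 + l\right) \left(6 + Z\right) \left(-4\right) = - 4 \left(-2 + l\right) \left(6 + Z\right)$)
$X = 108$ ($X = 48 - -168 + 8 \left(-3\right) - \left(-12\right) \left(-7\right) = 48 + 168 - 24 - 84 = 108$)
$\left(131 + X\right) 91 = \left(131 + 108\right) 91 = 239 \cdot 91 = 21749$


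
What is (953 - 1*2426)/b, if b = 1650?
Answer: -491/550 ≈ -0.89273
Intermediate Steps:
(953 - 1*2426)/b = (953 - 1*2426)/1650 = (953 - 2426)*(1/1650) = -1473*1/1650 = -491/550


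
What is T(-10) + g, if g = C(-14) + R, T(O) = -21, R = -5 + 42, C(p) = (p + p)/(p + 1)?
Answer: 236/13 ≈ 18.154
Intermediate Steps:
C(p) = 2*p/(1 + p) (C(p) = (2*p)/(1 + p) = 2*p/(1 + p))
R = 37
g = 509/13 (g = 2*(-14)/(1 - 14) + 37 = 2*(-14)/(-13) + 37 = 2*(-14)*(-1/13) + 37 = 28/13 + 37 = 509/13 ≈ 39.154)
T(-10) + g = -21 + 509/13 = 236/13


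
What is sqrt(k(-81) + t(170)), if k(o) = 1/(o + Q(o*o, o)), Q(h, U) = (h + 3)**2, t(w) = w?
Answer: sqrt(35065421900191585)/14362005 ≈ 13.038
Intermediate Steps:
Q(h, U) = (3 + h)**2
k(o) = 1/(o + (3 + o**2)**2) (k(o) = 1/(o + (3 + o*o)**2) = 1/(o + (3 + o**2)**2))
sqrt(k(-81) + t(170)) = sqrt(1/(-81 + (3 + (-81)**2)**2) + 170) = sqrt(1/(-81 + (3 + 6561)**2) + 170) = sqrt(1/(-81 + 6564**2) + 170) = sqrt(1/(-81 + 43086096) + 170) = sqrt(1/43086015 + 170) = sqrt(7324622551/43086015) = sqrt(35065421900191585)/14362005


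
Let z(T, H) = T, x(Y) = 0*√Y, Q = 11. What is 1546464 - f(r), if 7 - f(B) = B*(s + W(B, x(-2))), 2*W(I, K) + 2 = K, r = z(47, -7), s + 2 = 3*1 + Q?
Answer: 1546974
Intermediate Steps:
x(Y) = 0
s = 12 (s = -2 + (3*1 + 11) = -2 + (3 + 11) = -2 + 14 = 12)
r = 47
W(I, K) = -1 + K/2
f(B) = 7 - 11*B (f(B) = 7 - B*(12 + (-1 + (½)*0)) = 7 - B*(12 + (-1 + 0)) = 7 - B*(12 - 1) = 7 - B*11 = 7 - 11*B)
1546464 - f(r) = 1546464 - (7 - 11*47) = 1546464 - (7 - 517) = 1546464 - 1*(-510) = 1546464 + 510 = 1546974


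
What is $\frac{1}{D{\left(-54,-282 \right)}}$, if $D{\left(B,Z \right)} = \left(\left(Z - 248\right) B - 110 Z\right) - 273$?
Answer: $\frac{1}{59367} \approx 1.6844 \cdot 10^{-5}$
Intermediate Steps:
$D{\left(B,Z \right)} = -273 - 110 Z + B \left(-248 + Z\right)$ ($D{\left(B,Z \right)} = \left(\left(-248 + Z\right) B - 110 Z\right) - 273 = \left(B \left(-248 + Z\right) - 110 Z\right) - 273 = \left(- 110 Z + B \left(-248 + Z\right)\right) - 273 = -273 - 110 Z + B \left(-248 + Z\right)$)
$\frac{1}{D{\left(-54,-282 \right)}} = \frac{1}{-273 - -13392 - -31020 - -15228} = \frac{1}{-273 + 13392 + 31020 + 15228} = \frac{1}{59367}$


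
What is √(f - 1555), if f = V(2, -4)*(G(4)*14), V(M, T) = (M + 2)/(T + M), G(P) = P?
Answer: I*√1667 ≈ 40.829*I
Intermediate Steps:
V(M, T) = (2 + M)/(M + T)
f = -112 (f = ((2 + 2)/(2 - 4))*(4*14) = (4/(-2))*56 = -½*4*56 = -2*56 = -112)
√(f - 1555) = √(-112 - 1555) = √(-1667) = I*√1667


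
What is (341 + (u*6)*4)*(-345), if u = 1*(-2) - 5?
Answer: -59685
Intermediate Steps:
u = -7 (u = -2 - 5 = -7)
(341 + (u*6)*4)*(-345) = (341 - 7*6*4)*(-345) = (341 - 42*4)*(-345) = (341 - 168)*(-345) = 173*(-345) = -59685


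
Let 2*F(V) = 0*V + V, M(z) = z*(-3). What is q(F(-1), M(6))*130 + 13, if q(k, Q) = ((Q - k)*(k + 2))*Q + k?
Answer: 61373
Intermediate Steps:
M(z) = -3*z
F(V) = V/2 (F(V) = (0*V + V)/2 = (0 + V)/2 = V/2)
q(k, Q) = k + Q*(2 + k)*(Q - k) (q(k, Q) = ((Q - k)*(2 + k))*Q + k = ((2 + k)*(Q - k))*Q + k = Q*(2 + k)*(Q - k) + k = k + Q*(2 + k)*(Q - k))
q(F(-1), M(6))*130 + 13 = ((½)*(-1) + 2*(-3*6)² + ((½)*(-1))*(-3*6)² - (-3*6)*((½)*(-1))² - 2*(-3*6)*(½)*(-1))*130 + 13 = (-½ + 2*(-18)² - ½*(-18)² - 1*(-18)*(-½)² - 2*(-18)*(-½))*130 + 13 = (-½ + 2*324 - ½*324 - 1*(-18)*¼ - 18)*130 + 13 = (-½ + 648 - 162 + 9/2 - 18)*130 + 13 = 472*130 + 13 = 61360 + 13 = 61373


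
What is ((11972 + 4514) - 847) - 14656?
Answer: 983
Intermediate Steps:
((11972 + 4514) - 847) - 14656 = (16486 - 847) - 14656 = 15639 - 14656 = 983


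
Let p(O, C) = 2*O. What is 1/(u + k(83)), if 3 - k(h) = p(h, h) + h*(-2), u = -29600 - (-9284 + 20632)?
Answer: -1/40945 ≈ -2.4423e-5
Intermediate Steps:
u = -40948 (u = -29600 - 1*11348 = -29600 - 11348 = -40948)
k(h) = 3 (k(h) = 3 - (2*h + h*(-2)) = 3 - (2*h - 2*h) = 3 - 1*0 = 3 + 0 = 3)
1/(u + k(83)) = 1/(-40948 + 3) = 1/(-40945) = -1/40945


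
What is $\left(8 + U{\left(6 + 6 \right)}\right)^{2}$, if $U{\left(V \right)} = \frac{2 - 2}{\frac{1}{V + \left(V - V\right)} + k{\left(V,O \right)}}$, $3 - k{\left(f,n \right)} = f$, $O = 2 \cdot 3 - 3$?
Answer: $64$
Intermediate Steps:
$O = 3$ ($O = 6 - 3 = 3$)
$k{\left(f,n \right)} = 3 - f$
$U{\left(V \right)} = 0$ ($U{\left(V \right)} = \frac{2 - 2}{\frac{1}{V + \left(V - V\right)} - \left(-3 + V\right)} = \frac{0}{\frac{1}{V + 0} - \left(-3 + V\right)} = \frac{0}{\frac{1}{V} - \left(-3 + V\right)} = \frac{0}{3 + \frac{1}{V} - V} = 0$)
$\left(8 + U{\left(6 + 6 \right)}\right)^{2} = \left(8 + 0\right)^{2} = 8^{2} = 64$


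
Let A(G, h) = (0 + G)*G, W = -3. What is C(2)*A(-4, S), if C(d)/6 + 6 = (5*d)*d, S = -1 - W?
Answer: 1344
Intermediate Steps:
S = 2 (S = -1 - 1*(-3) = -1 + 3 = 2)
A(G, h) = G² (A(G, h) = G*G = G²)
C(d) = -36 + 30*d² (C(d) = -36 + 6*((5*d)*d) = -36 + 6*(5*d²) = -36 + 30*d²)
C(2)*A(-4, S) = (-36 + 30*2²)*(-4)² = (-36 + 30*4)*16 = (-36 + 120)*16 = 84*16 = 1344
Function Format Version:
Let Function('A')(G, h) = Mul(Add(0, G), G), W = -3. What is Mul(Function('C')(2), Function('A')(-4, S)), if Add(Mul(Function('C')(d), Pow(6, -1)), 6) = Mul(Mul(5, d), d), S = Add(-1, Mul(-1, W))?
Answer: 1344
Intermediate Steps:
S = 2 (S = Add(-1, Mul(-1, -3)) = Add(-1, 3) = 2)
Function('A')(G, h) = Pow(G, 2) (Function('A')(G, h) = Mul(G, G) = Pow(G, 2))
Function('C')(d) = Add(-36, Mul(30, Pow(d, 2))) (Function('C')(d) = Add(-36, Mul(6, Mul(Mul(5, d), d))) = Add(-36, Mul(6, Mul(5, Pow(d, 2)))) = Add(-36, Mul(30, Pow(d, 2))))
Mul(Function('C')(2), Function('A')(-4, S)) = Mul(Add(-36, Mul(30, Pow(2, 2))), Pow(-4, 2)) = Mul(Add(-36, Mul(30, 4)), 16) = Mul(Add(-36, 120), 16) = Mul(84, 16) = 1344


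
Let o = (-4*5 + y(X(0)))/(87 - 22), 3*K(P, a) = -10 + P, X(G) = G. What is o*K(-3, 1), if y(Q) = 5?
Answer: 1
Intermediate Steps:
K(P, a) = -10/3 + P/3 (K(P, a) = (-10 + P)/3 = -10/3 + P/3)
o = -3/13 (o = (-4*5 + 5)/(87 - 22) = (-20 + 5)/65 = -15*1/65 = -3/13 ≈ -0.23077)
o*K(-3, 1) = -3*(-10/3 + (1/3)*(-3))/13 = -3*(-10/3 - 1)/13 = -3/13*(-13/3) = 1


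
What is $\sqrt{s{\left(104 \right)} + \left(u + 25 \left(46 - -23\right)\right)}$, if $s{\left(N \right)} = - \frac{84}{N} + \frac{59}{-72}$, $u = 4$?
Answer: $\frac{\sqrt{42037346}}{156} \approx 41.562$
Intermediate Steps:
$s{\left(N \right)} = - \frac{59}{72} - \frac{84}{N}$ ($s{\left(N \right)} = - \frac{84}{N} + 59 \left(- \frac{1}{72}\right) = - \frac{84}{N} - \frac{59}{72} = - \frac{59}{72} - \frac{84}{N}$)
$\sqrt{s{\left(104 \right)} + \left(u + 25 \left(46 - -23\right)\right)} = \sqrt{\left(- \frac{59}{72} - \frac{84}{104}\right) + \left(4 + 25 \left(46 - -23\right)\right)} = \sqrt{\left(- \frac{59}{72} - \frac{21}{26}\right) + \left(4 + 25 \left(46 + 23\right)\right)} = \sqrt{\left(- \frac{59}{72} - \frac{21}{26}\right) + \left(4 + 25 \cdot 69\right)} = \sqrt{- \frac{1523}{936} + \left(4 + 1725\right)} = \sqrt{- \frac{1523}{936} + 1729} = \sqrt{\frac{1616821}{936}} = \frac{\sqrt{42037346}}{156}$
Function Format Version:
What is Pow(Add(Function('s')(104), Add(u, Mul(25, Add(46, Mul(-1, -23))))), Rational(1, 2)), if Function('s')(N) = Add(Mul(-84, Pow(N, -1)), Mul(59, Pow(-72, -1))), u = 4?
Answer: Mul(Rational(1, 156), Pow(42037346, Rational(1, 2))) ≈ 41.562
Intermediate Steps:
Function('s')(N) = Add(Rational(-59, 72), Mul(-84, Pow(N, -1))) (Function('s')(N) = Add(Mul(-84, Pow(N, -1)), Mul(59, Rational(-1, 72))) = Add(Mul(-84, Pow(N, -1)), Rational(-59, 72)) = Add(Rational(-59, 72), Mul(-84, Pow(N, -1))))
Pow(Add(Function('s')(104), Add(u, Mul(25, Add(46, Mul(-1, -23))))), Rational(1, 2)) = Pow(Add(Add(Rational(-59, 72), Mul(-84, Pow(104, -1))), Add(4, Mul(25, Add(46, Mul(-1, -23))))), Rational(1, 2)) = Pow(Add(Add(Rational(-59, 72), Mul(-84, Rational(1, 104))), Add(4, Mul(25, Add(46, 23)))), Rational(1, 2)) = Pow(Add(Add(Rational(-59, 72), Rational(-21, 26)), Add(4, Mul(25, 69))), Rational(1, 2)) = Pow(Add(Rational(-1523, 936), Add(4, 1725)), Rational(1, 2)) = Pow(Add(Rational(-1523, 936), 1729), Rational(1, 2)) = Pow(Rational(1616821, 936), Rational(1, 2)) = Mul(Rational(1, 156), Pow(42037346, Rational(1, 2)))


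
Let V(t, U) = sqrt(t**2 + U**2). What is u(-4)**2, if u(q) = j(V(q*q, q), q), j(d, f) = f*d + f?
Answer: 4368 + 128*sqrt(17) ≈ 4895.8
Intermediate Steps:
V(t, U) = sqrt(U**2 + t**2)
j(d, f) = f + d*f (j(d, f) = d*f + f = f + d*f)
u(q) = q*(1 + sqrt(q**2 + q**4)) (u(q) = q*(1 + sqrt(q**2 + (q*q)**2)) = q*(1 + sqrt(q**2 + (q**2)**2)) = q*(1 + sqrt(q**2 + q**4)))
u(-4)**2 = (-4 - 4*sqrt((-4)**2 + (-4)**4))**2 = (-4 - 4*sqrt(16 + 256))**2 = (-4 - 16*sqrt(17))**2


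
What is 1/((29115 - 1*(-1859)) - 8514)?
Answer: 1/22460 ≈ 4.4524e-5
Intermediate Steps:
1/((29115 - 1*(-1859)) - 8514) = 1/((29115 + 1859) - 8514) = 1/(30974 - 8514) = 1/22460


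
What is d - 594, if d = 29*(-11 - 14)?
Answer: -1319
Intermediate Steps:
d = -725 (d = 29*(-25) = -725)
d - 594 = -725 - 594 = -1319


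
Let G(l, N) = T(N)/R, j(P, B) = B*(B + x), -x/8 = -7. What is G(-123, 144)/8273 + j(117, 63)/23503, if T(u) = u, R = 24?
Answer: 62163699/194440319 ≈ 0.31971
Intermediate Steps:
x = 56 (x = -8*(-7) = 56)
j(P, B) = B*(56 + B) (j(P, B) = B*(B + 56) = B*(56 + B))
G(l, N) = N/24
G(-123, 144)/8273 + j(117, 63)/23503 = ((1/24)*144)/8273 + (63*(56 + 63))/23503 = 6*(1/8273) + (63*119)*(1/23503) = 6/8273 + 7497*(1/23503) = 6/8273 + 7497/23503 = 62163699/194440319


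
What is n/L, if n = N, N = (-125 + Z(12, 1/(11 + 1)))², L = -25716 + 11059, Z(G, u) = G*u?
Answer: -15376/14657 ≈ -1.0491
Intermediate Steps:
L = -14657
N = 15376 (N = (-125 + 12/(11 + 1))² = (-125 + 12/12)² = (-125 + 12*(1/12))² = (-125 + 1)² = (-124)² = 15376)
n = 15376
n/L = 15376/(-14657) = 15376*(-1/14657) = -15376/14657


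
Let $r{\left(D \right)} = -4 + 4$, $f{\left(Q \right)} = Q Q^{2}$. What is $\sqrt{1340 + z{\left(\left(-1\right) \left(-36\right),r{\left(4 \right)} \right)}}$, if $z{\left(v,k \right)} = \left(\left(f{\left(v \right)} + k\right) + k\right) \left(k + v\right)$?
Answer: $2 \sqrt{420239} \approx 1296.5$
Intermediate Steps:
$f{\left(Q \right)} = Q^{3}$
$r{\left(D \right)} = 0$
$z{\left(v,k \right)} = \left(k + v\right) \left(v^{3} + 2 k\right)$ ($z{\left(v,k \right)} = \left(\left(v^{3} + k\right) + k\right) \left(k + v\right) = \left(\left(k + v^{3}\right) + k\right) \left(k + v\right) = \left(v^{3} + 2 k\right) \left(k + v\right) = \left(k + v\right) \left(v^{3} + 2 k\right)$)
$\sqrt{1340 + z{\left(\left(-1\right) \left(-36\right),r{\left(4 \right)} \right)}} = \sqrt{1340 + \left(\left(\left(-1\right) \left(-36\right)\right)^{4} + 2 \cdot 0^{2} + 0 \left(\left(-1\right) \left(-36\right)\right)^{3} + 2 \cdot 0 \left(\left(-1\right) \left(-36\right)\right)\right)} = \sqrt{1340 + \left(36^{4} + 2 \cdot 0 + 0 \cdot 36^{3} + 2 \cdot 0 \cdot 36\right)} = \sqrt{1340 + \left(1679616 + 0 + 0 \cdot 46656 + 0\right)} = \sqrt{1340 + \left(1679616 + 0 + 0 + 0\right)} = \sqrt{1340 + 1679616} = \sqrt{1680956} = 2 \sqrt{420239}$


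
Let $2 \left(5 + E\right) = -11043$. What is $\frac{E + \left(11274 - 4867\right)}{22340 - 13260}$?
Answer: $\frac{1761}{18160} \approx 0.096971$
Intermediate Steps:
$E = - \frac{11053}{2}$ ($E = -5 + \frac{1}{2} \left(-11043\right) = -5 - \frac{11043}{2} = - \frac{11053}{2} \approx -5526.5$)
$\frac{E + \left(11274 - 4867\right)}{22340 - 13260} = \frac{- \frac{11053}{2} + \left(11274 - 4867\right)}{22340 - 13260} = \frac{- \frac{11053}{2} + \left(11274 - 4867\right)}{9080} = \left(- \frac{11053}{2} + 6407\right) \frac{1}{9080} = \frac{1761}{2} \cdot \frac{1}{9080} = \frac{1761}{18160}$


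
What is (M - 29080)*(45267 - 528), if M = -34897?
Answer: -2862267003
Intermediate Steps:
(M - 29080)*(45267 - 528) = (-34897 - 29080)*(45267 - 528) = -63977*44739 = -2862267003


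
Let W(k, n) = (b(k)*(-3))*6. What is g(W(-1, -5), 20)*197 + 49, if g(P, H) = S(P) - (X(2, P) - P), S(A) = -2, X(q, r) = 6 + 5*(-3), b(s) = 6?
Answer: -19848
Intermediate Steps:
X(q, r) = -9 (X(q, r) = 6 - 15 = -9)
W(k, n) = -108 (W(k, n) = (6*(-3))*6 = -18*6 = -108)
g(P, H) = 7 + P (g(P, H) = -2 - (-9 - P) = -2 + (9 + P) = 7 + P)
g(W(-1, -5), 20)*197 + 49 = (7 - 108)*197 + 49 = -101*197 + 49 = -19897 + 49 = -19848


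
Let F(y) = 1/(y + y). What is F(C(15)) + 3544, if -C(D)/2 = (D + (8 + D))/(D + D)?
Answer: 269329/76 ≈ 3543.8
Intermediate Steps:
C(D) = -(8 + 2*D)/D (C(D) = -2*(D + (8 + D))/(D + D) = -2*(8 + 2*D)/(2*D) = -2*(8 + 2*D)*1/(2*D) = -(8 + 2*D)/D)
F(y) = 1/(2*y)
F(C(15)) + 3544 = 1/(2*(-2 - 8/15)) + 3544 = 1/(2*(-38/15)) + 3544 = (1/2)*(-15/38) + 3544 = -15/76 + 3544 = 269329/76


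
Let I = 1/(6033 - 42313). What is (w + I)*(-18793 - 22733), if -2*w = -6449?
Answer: -2428956627417/18140 ≈ -1.3390e+8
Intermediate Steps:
w = 6449/2 (w = -½*(-6449) = 6449/2 ≈ 3224.5)
I = -1/36280 (I = 1/(-36280) = -1/36280 ≈ -2.7563e-5)
(w + I)*(-18793 - 22733) = (6449/2 - 1/36280)*(-18793 - 22733) = (116984859/36280)*(-41526) = -2428956627417/18140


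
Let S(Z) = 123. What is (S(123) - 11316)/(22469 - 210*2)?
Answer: -11193/22049 ≈ -0.50764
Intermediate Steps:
(S(123) - 11316)/(22469 - 210*2) = (123 - 11316)/(22469 - 210*2) = -11193/(22469 - 420) = -11193/22049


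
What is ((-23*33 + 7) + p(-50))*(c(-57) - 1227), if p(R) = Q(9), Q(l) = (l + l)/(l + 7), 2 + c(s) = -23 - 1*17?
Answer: 7622883/8 ≈ 9.5286e+5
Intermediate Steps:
c(s) = -42 (c(s) = -2 + (-23 - 1*17) = -2 + (-23 - 17) = -2 - 40 = -42)
Q(l) = 2*l/(7 + l) (Q(l) = (2*l)/(7 + l) = 2*l/(7 + l))
p(R) = 9/8 (p(R) = 2*9/(7 + 9) = 2*9/16 = 2*9*(1/16) = 9/8)
((-23*33 + 7) + p(-50))*(c(-57) - 1227) = ((-23*33 + 7) + 9/8)*(-42 - 1227) = ((-759 + 7) + 9/8)*(-1269) = (-752 + 9/8)*(-1269) = -6007/8*(-1269) = 7622883/8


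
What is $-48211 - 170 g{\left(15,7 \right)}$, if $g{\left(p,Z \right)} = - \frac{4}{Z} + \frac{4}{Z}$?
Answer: $-48211$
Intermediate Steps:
$g{\left(p,Z \right)} = 0$
$-48211 - 170 g{\left(15,7 \right)} = -48211 - 170 \cdot 0 = -48211 - 0 = -48211 + 0 = -48211$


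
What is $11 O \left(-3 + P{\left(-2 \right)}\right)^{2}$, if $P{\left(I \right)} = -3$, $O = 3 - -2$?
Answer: $1980$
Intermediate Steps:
$O = 5$ ($O = 3 + 2 = 5$)
$11 O \left(-3 + P{\left(-2 \right)}\right)^{2} = 11 \cdot 5 \left(-3 - 3\right)^{2} = 55 \left(-6\right)^{2} = 55 \cdot 36 = 1980$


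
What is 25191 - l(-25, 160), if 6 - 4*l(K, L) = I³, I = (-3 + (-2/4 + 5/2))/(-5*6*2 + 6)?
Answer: 15865757713/629856 ≈ 25190.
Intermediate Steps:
I = 1/54 (I = (-3 + (-2*¼ + 5*(½)))/(-30*2 + 6) = (-3 + (-½ + 5/2))/(-60 + 6) = (-3 + 2)/(-54) = -1*(-1/54) = 1/54 ≈ 0.018519)
l(K, L) = 944783/629856 (l(K, L) = 3/2 - (1/54)³/4 = 3/2 - ¼*1/157464 = 3/2 - 1/629856 = 944783/629856)
25191 - l(-25, 160) = 25191 - 1*944783/629856 = 25191 - 944783/629856 = 15865757713/629856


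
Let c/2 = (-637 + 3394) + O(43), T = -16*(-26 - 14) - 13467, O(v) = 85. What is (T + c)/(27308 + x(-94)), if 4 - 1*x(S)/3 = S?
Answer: -7143/27602 ≈ -0.25879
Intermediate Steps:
x(S) = 12 - 3*S
T = -12827 (T = -16*(-40) - 13467 = 640 - 13467 = -12827)
c = 5684 (c = 2*((-637 + 3394) + 85) = 2*(2757 + 85) = 2*2842 = 5684)
(T + c)/(27308 + x(-94)) = (-12827 + 5684)/(27308 + (12 - 3*(-94))) = -7143/(27308 + (12 + 282)) = -7143/(27308 + 294) = -7143/27602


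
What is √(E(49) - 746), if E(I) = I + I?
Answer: 18*I*√2 ≈ 25.456*I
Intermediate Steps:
E(I) = 2*I
√(E(49) - 746) = √(2*49 - 746) = √(98 - 746) = √(-648) = 18*I*√2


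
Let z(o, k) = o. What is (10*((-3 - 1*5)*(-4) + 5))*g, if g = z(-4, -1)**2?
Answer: 5920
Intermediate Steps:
g = 16 (g = (-4)**2 = 16)
(10*((-3 - 1*5)*(-4) + 5))*g = (10*((-3 - 1*5)*(-4) + 5))*16 = (10*((-3 - 5)*(-4) + 5))*16 = (10*(-8*(-4) + 5))*16 = (10*(32 + 5))*16 = (10*37)*16 = 370*16 = 5920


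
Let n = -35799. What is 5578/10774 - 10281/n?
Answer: 51742386/64283071 ≈ 0.80491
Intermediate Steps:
5578/10774 - 10281/n = 5578/10774 - 10281/(-35799) = 5578*(1/10774) - 10281*(-1/35799) = 2789/5387 + 3427/11933 = 51742386/64283071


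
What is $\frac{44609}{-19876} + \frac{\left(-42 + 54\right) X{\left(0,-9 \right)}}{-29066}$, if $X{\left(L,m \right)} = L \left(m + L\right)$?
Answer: $- \frac{44609}{19876} \approx -2.2444$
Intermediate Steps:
$X{\left(L,m \right)} = L \left(L + m\right)$
$\frac{44609}{-19876} + \frac{\left(-42 + 54\right) X{\left(0,-9 \right)}}{-29066} = \frac{44609}{-19876} + \frac{\left(-42 + 54\right) 0 \left(0 - 9\right)}{-29066} = 44609 \left(- \frac{1}{19876}\right) + 12 \cdot 0 \left(-9\right) \left(- \frac{1}{29066}\right) = - \frac{44609}{19876} + 12 \cdot 0 \left(- \frac{1}{29066}\right) = - \frac{44609}{19876} + 0 \left(- \frac{1}{29066}\right) = - \frac{44609}{19876} + 0 = - \frac{44609}{19876}$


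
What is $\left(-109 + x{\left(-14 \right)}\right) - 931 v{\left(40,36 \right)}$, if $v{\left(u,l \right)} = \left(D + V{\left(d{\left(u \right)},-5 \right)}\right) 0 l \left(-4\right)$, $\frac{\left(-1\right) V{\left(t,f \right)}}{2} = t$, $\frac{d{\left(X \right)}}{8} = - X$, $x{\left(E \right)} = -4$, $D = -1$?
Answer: $-113$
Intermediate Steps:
$d{\left(X \right)} = - 8 X$ ($d{\left(X \right)} = 8 \left(- X\right) = - 8 X$)
$V{\left(t,f \right)} = - 2 t$
$v{\left(u,l \right)} = 0$ ($v{\left(u,l \right)} = \left(-1 - 2 \left(- 8 u\right)\right) 0 l \left(-4\right) = \left(-1 + 16 u\right) 0 \left(-4\right) = \left(-1 + 16 u\right) 0 = 0$)
$\left(-109 + x{\left(-14 \right)}\right) - 931 v{\left(40,36 \right)} = \left(-109 - 4\right) - 0 = -113 + 0 = -113$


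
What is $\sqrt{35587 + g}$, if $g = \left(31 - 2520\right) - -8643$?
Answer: $\sqrt{41741} \approx 204.31$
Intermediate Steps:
$g = 6154$ ($g = \left(31 - 2520\right) + 8643 = -2489 + 8643 = 6154$)
$\sqrt{35587 + g} = \sqrt{35587 + 6154} = \sqrt{41741}$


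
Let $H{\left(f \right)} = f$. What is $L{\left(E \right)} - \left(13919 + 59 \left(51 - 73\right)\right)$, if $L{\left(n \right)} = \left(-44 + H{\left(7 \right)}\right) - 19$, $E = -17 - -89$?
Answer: $-12677$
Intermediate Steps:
$E = 72$ ($E = -17 + 89 = 72$)
$L{\left(n \right)} = -56$ ($L{\left(n \right)} = \left(-44 + 7\right) - 19 = -37 - 19 = -56$)
$L{\left(E \right)} - \left(13919 + 59 \left(51 - 73\right)\right) = -56 - \left(13919 + 59 \left(51 - 73\right)\right) = -56 - 12621 = -12677$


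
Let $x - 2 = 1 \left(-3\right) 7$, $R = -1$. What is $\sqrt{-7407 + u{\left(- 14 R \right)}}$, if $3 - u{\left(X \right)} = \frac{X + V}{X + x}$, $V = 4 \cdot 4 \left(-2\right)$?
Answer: $\frac{i \sqrt{185190}}{5} \approx 86.067 i$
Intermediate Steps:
$V = -32$ ($V = 16 \left(-2\right) = -32$)
$x = -19$ ($x = 2 + 1 \left(-3\right) 7 = 2 - 21 = -19$)
$u{\left(X \right)} = 3 - \frac{-32 + X}{-19 + X}$ ($u{\left(X \right)} = 3 - \frac{X - 32}{X - 19} = 3 - \frac{-32 + X}{-19 + X}$)
$\sqrt{-7407 + u{\left(- 14 R \right)}} = \sqrt{-7407 + \frac{-25 + 2 \left(\left(-14\right) \left(-1\right)\right)}{-19 - -14}} = \sqrt{-7407 + \frac{-25 + 2 \cdot 14}{-19 + 14}} = \sqrt{-7407 + \frac{-25 + 28}{-5}} = \sqrt{-7407 - \frac{3}{5}} = \sqrt{- \frac{37038}{5}} = \frac{i \sqrt{185190}}{5}$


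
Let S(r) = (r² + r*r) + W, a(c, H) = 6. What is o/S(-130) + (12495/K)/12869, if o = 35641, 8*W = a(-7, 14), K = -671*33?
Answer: 796531392453/755435540651 ≈ 1.0544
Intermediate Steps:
K = -22143
W = ¾ (W = (⅛)*6 = ¾ ≈ 0.75000)
S(r) = ¾ + 2*r² (S(r) = (r² + r*r) + ¾ = (r² + r²) + ¾ = 2*r² + ¾ = ¾ + 2*r²)
o/S(-130) + (12495/K)/12869 = 35641/(¾ + 2*(-130)²) + (12495/(-22143))/12869 = 35641/(¾ + 2*16900) + (12495*(-1/22143))*(1/12869) = 35641/(¾ + 33800) - 4165/7381*1/12869 = 35641/(135203/4) - 245/5587417 = 35641*(4/135203) - 245/5587417 = 142564/135203 - 245/5587417 = 796531392453/755435540651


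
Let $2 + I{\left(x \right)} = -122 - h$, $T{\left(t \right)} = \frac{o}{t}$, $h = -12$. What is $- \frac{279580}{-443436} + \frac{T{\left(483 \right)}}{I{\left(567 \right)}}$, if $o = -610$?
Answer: $\frac{91634855}{142786392} \approx 0.64176$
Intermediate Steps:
$T{\left(t \right)} = - \frac{610}{t}$
$I{\left(x \right)} = -112$ ($I{\left(x \right)} = -2 - 110 = -112$)
$- \frac{279580}{-443436} + \frac{T{\left(483 \right)}}{I{\left(567 \right)}} = - \frac{279580}{-443436} + \frac{\left(-610\right) \frac{1}{483}}{-112} = \left(-279580\right) \left(- \frac{1}{443436}\right) + \left(-610\right) \frac{1}{483} \left(- \frac{1}{112}\right) = \frac{9985}{15837} - - \frac{305}{27048} = \frac{9985}{15837} + \frac{305}{27048} = \frac{91634855}{142786392}$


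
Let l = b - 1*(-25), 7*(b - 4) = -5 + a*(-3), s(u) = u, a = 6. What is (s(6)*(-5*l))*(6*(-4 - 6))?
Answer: 324000/7 ≈ 46286.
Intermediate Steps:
b = 5/7 (b = 4 + (-5 + 6*(-3))/7 = 4 + (-5 - 18)/7 = 4 + (⅐)*(-23) = 4 - 23/7 = 5/7 ≈ 0.71429)
l = 180/7 (l = 5/7 - 1*(-25) = 5/7 + 25 = 180/7 ≈ 25.714)
(s(6)*(-5*l))*(6*(-4 - 6)) = (6*(-5*180/7))*(6*(-4 - 6)) = (6*(-900/7))*(6*(-10)) = -5400/7*(-60) = 324000/7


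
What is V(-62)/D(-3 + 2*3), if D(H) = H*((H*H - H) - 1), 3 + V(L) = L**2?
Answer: 3841/15 ≈ 256.07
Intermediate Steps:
V(L) = -3 + L**2
D(H) = H*(-1 + H**2 - H) (D(H) = H*((H**2 - H) - 1) = H*(-1 + H**2 - H))
V(-62)/D(-3 + 2*3) = (-3 + (-62)**2)/(((-3 + 2*3)*(-1 + (-3 + 2*3)**2 - (-3 + 2*3)))) = (-3 + 3844)/(((-3 + 6)*(-1 + (-3 + 6)**2 - (-3 + 6)))) = 3841/((3*(-1 + 3**2 - 1*3))) = 3841/((3*(-1 + 9 - 3))) = 3841/((3*5)) = 3841/15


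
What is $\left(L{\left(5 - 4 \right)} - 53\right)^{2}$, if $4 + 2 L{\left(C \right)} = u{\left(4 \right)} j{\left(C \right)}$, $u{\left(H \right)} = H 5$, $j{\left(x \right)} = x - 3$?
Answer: $5625$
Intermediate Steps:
$j{\left(x \right)} = -3 + x$ ($j{\left(x \right)} = x - 3 = -3 + x$)
$u{\left(H \right)} = 5 H$
$L{\left(C \right)} = -32 + 10 C$ ($L{\left(C \right)} = -2 + \frac{5 \cdot 4 \left(-3 + C\right)}{2} = -2 + \frac{20 \left(-3 + C\right)}{2} = -2 + \frac{-60 + 20 C}{2} = -2 + \left(-30 + 10 C\right) = -32 + 10 C$)
$\left(L{\left(5 - 4 \right)} - 53\right)^{2} = \left(\left(-32 + 10 \left(5 - 4\right)\right) - 53\right)^{2} = \left(\left(-32 + 10 \cdot 1\right) - 53\right)^{2} = \left(\left(-32 + 10\right) - 53\right)^{2} = \left(-22 - 53\right)^{2} = \left(-75\right)^{2} = 5625$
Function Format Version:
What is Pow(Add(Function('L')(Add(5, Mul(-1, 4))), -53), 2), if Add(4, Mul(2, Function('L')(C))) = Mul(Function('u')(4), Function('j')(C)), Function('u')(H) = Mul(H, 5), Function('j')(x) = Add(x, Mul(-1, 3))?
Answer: 5625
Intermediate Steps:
Function('j')(x) = Add(-3, x) (Function('j')(x) = Add(x, -3) = Add(-3, x))
Function('u')(H) = Mul(5, H)
Function('L')(C) = Add(-32, Mul(10, C)) (Function('L')(C) = Add(-2, Mul(Rational(1, 2), Mul(Mul(5, 4), Add(-3, C)))) = Add(-2, Mul(Rational(1, 2), Mul(20, Add(-3, C)))) = Add(-2, Mul(Rational(1, 2), Add(-60, Mul(20, C)))) = Add(-2, Add(-30, Mul(10, C))) = Add(-32, Mul(10, C)))
Pow(Add(Function('L')(Add(5, Mul(-1, 4))), -53), 2) = Pow(Add(Add(-32, Mul(10, Add(5, Mul(-1, 4)))), -53), 2) = Pow(Add(Add(-32, Mul(10, Add(5, -4))), -53), 2) = Pow(Add(Add(-32, Mul(10, 1)), -53), 2) = Pow(Add(Add(-32, 10), -53), 2) = Pow(Add(-22, -53), 2) = Pow(-75, 2) = 5625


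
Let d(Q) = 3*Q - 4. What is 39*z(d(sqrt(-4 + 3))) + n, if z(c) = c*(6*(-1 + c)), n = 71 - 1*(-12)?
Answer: 2657 - 6318*I ≈ 2657.0 - 6318.0*I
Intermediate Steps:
n = 83 (n = 71 + 12 = 83)
d(Q) = -4 + 3*Q
z(c) = c*(-6 + 6*c)
39*z(d(sqrt(-4 + 3))) + n = 39*(6*(-4 + 3*sqrt(-4 + 3))*(-1 + (-4 + 3*sqrt(-4 + 3)))) + 83 = 39*(6*(-4 + 3*sqrt(-1))*(-1 + (-4 + 3*sqrt(-1)))) + 83 = 39*(6*(-4 + 3*I)*(-1 + (-4 + 3*I))) + 83 = 39*(6*(-4 + 3*I)*(-5 + 3*I)) + 83 = 39*(6*(-5 + 3*I)*(-4 + 3*I)) + 83 = 234*(-5 + 3*I)*(-4 + 3*I) + 83 = 83 + 234*(-5 + 3*I)*(-4 + 3*I)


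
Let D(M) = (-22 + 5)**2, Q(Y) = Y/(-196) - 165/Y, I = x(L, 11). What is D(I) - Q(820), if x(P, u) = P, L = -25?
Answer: 2357641/8036 ≈ 293.38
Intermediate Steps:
I = -25
Q(Y) = -165/Y - Y/196 (Q(Y) = Y*(-1/196) - 165/Y = -Y/196 - 165/Y = -165/Y - Y/196)
D(M) = 289 (D(M) = (-17)**2 = 289)
D(I) - Q(820) = 289 - (-165/820 - 1/196*820) = 289 - (-165*1/820 - 205/49) = 289 - (-33/164 - 205/49) = 289 - 1*(-35237/8036) = 289 + 35237/8036 = 2357641/8036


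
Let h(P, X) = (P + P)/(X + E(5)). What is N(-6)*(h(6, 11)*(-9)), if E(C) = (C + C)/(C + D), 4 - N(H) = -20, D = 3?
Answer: -10368/49 ≈ -211.59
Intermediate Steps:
N(H) = 24 (N(H) = 4 - 1*(-20) = 4 + 20 = 24)
E(C) = 2*C/(3 + C) (E(C) = (C + C)/(C + 3) = (2*C)/(3 + C) = 2*C/(3 + C))
h(P, X) = 2*P/(5/4 + X) (h(P, X) = (P + P)/(X + 2*5/(3 + 5)) = (2*P)/(X + 2*5/8) = (2*P)/(X + 2*5*(⅛)) = (2*P)/(X + 5/4) = (2*P)/(5/4 + X) = 2*P/(5/4 + X))
N(-6)*(h(6, 11)*(-9)) = 24*((8*6/(5 + 4*11))*(-9)) = 24*((8*6/(5 + 44))*(-9)) = 24*((8*6/49)*(-9)) = 24*((8*6*(1/49))*(-9)) = 24*((48/49)*(-9)) = 24*(-432/49) = -10368/49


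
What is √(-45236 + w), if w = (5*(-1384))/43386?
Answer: 2*I*√5321878654386/21693 ≈ 212.69*I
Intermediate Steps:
w = -3460/21693 (w = -6920*1/43386 = -3460/21693 ≈ -0.15950)
√(-45236 + w) = √(-45236 - 3460/21693) = √(-981308008/21693) = 2*I*√5321878654386/21693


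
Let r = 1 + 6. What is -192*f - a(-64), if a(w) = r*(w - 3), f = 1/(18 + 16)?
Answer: 7877/17 ≈ 463.35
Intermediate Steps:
r = 7
f = 1/34 ≈ 0.029412
a(w) = -21 + 7*w (a(w) = 7*(w - 3) = 7*(-3 + w) = -21 + 7*w)
-192*f - a(-64) = -192*1/34 - (-21 + 7*(-64)) = -96/17 - (-21 - 448) = -96/17 - 1*(-469) = -96/17 + 469 = 7877/17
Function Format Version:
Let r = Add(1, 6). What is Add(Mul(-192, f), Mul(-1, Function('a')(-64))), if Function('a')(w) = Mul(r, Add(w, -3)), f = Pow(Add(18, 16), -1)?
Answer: Rational(7877, 17) ≈ 463.35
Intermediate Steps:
r = 7
f = Rational(1, 34) (f = Pow(34, -1) = Rational(1, 34) ≈ 0.029412)
Function('a')(w) = Add(-21, Mul(7, w)) (Function('a')(w) = Mul(7, Add(w, -3)) = Mul(7, Add(-3, w)) = Add(-21, Mul(7, w)))
Add(Mul(-192, f), Mul(-1, Function('a')(-64))) = Add(Mul(-192, Rational(1, 34)), Mul(-1, Add(-21, Mul(7, -64)))) = Add(Rational(-96, 17), Mul(-1, Add(-21, -448))) = Add(Rational(-96, 17), Mul(-1, -469)) = Add(Rational(-96, 17), 469) = Rational(7877, 17)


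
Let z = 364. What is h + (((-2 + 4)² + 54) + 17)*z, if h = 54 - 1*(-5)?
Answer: 27359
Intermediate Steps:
h = 59 (h = 54 + 5 = 59)
h + (((-2 + 4)² + 54) + 17)*z = 59 + (((-2 + 4)² + 54) + 17)*364 = 59 + ((2² + 54) + 17)*364 = 59 + ((4 + 54) + 17)*364 = 59 + (58 + 17)*364 = 59 + 75*364 = 59 + 27300 = 27359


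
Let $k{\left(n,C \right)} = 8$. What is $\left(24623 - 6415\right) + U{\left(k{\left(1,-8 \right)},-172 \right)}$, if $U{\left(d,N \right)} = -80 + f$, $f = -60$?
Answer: $18068$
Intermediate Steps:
$U{\left(d,N \right)} = -140$ ($U{\left(d,N \right)} = -80 - 60 = -140$)
$\left(24623 - 6415\right) + U{\left(k{\left(1,-8 \right)},-172 \right)} = \left(24623 - 6415\right) - 140 = 18208 - 140 = 18068$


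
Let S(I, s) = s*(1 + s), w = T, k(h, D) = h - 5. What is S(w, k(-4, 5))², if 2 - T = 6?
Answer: 5184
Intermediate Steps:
T = -4 (T = 2 - 1*6 = 2 - 6 = -4)
k(h, D) = -5 + h
w = -4
S(w, k(-4, 5))² = ((-5 - 4)*(1 + (-5 - 4)))² = (-9*(1 - 9))² = (-9*(-8))² = 72² = 5184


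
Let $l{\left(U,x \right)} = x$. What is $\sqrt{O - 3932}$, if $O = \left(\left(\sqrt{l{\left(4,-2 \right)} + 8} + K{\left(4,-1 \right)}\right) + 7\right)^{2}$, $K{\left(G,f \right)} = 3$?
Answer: $\sqrt{-3932 + \left(10 + \sqrt{6}\right)^{2}} \approx 61.457 i$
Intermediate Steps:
$O = \left(10 + \sqrt{6}\right)^{2}$ ($O = \left(\left(\sqrt{-2 + 8} + 3\right) + 7\right)^{2} = \left(\left(\sqrt{6} + 3\right) + 7\right)^{2} = \left(\left(3 + \sqrt{6}\right) + 7\right)^{2} = \left(10 + \sqrt{6}\right)^{2} \approx 154.99$)
$\sqrt{O - 3932} = \sqrt{\left(10 + \sqrt{6}\right)^{2} - 3932} = \sqrt{-3932 + \left(10 + \sqrt{6}\right)^{2}}$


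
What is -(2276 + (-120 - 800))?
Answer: -1356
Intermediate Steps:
-(2276 + (-120 - 800)) = -(2276 - 920) = -1*1356 = -1356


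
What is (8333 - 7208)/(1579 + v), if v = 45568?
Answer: 1125/47147 ≈ 0.023862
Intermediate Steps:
(8333 - 7208)/(1579 + v) = (8333 - 7208)/(1579 + 45568) = 1125/47147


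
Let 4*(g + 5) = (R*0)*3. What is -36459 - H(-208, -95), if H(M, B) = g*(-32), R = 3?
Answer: -36619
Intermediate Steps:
g = -5 (g = -5 + ((3*0)*3)/4 = -5 + (0*3)/4 = -5 + (1/4)*0 = -5 + 0 = -5)
H(M, B) = 160 (H(M, B) = -5*(-32) = 160)
-36459 - H(-208, -95) = -36459 - 1*160 = -36459 - 160 = -36619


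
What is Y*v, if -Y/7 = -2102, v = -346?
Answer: -5091044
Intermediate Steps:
Y = 14714 (Y = -7*(-2102) = 14714)
Y*v = 14714*(-346) = -5091044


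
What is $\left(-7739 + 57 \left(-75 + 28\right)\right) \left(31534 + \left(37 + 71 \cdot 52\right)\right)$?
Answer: $-367369934$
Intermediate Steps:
$\left(-7739 + 57 \left(-75 + 28\right)\right) \left(31534 + \left(37 + 71 \cdot 52\right)\right) = \left(-7739 + 57 \left(-47\right)\right) \left(31534 + \left(37 + 3692\right)\right) = \left(-7739 - 2679\right) \left(31534 + 3729\right) = \left(-10418\right) 35263 = -367369934$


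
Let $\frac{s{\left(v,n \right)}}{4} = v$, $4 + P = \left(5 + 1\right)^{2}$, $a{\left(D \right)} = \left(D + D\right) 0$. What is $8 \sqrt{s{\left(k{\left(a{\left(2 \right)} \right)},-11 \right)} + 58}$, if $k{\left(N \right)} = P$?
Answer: $8 \sqrt{186} \approx 109.11$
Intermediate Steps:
$a{\left(D \right)} = 0$ ($a{\left(D \right)} = 2 D 0 = 0$)
$P = 32$ ($P = -4 + \left(5 + 1\right)^{2} = -4 + 6^{2} = -4 + 36 = 32$)
$k{\left(N \right)} = 32$
$s{\left(v,n \right)} = 4 v$
$8 \sqrt{s{\left(k{\left(a{\left(2 \right)} \right)},-11 \right)} + 58} = 8 \sqrt{4 \cdot 32 + 58} = 8 \sqrt{128 + 58} = 8 \sqrt{186}$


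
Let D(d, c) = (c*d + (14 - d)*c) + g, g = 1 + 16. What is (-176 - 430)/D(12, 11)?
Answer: -202/57 ≈ -3.5439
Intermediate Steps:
g = 17
D(d, c) = 17 + c*d + c*(14 - d) (D(d, c) = (c*d + (14 - d)*c) + 17 = (c*d + c*(14 - d)) + 17 = 17 + c*d + c*(14 - d))
(-176 - 430)/D(12, 11) = (-176 - 430)/(17 + 14*11) = -606/(17 + 154) = -606/171 = -606*1/171 = -202/57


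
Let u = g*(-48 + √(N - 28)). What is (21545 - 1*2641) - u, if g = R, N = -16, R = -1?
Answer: 18856 + 2*I*√11 ≈ 18856.0 + 6.6332*I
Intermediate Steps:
g = -1
u = 48 - 2*I*√11 (u = -(-48 + √(-16 - 28)) = -(-48 + √(-44)) = -(-48 + 2*I*√11) = 48 - 2*I*√11 ≈ 48.0 - 6.6332*I)
(21545 - 1*2641) - u = (21545 - 1*2641) - (48 - 2*I*√11) = (21545 - 2641) + (-48 + 2*I*√11) = 18904 + (-48 + 2*I*√11) = 18856 + 2*I*√11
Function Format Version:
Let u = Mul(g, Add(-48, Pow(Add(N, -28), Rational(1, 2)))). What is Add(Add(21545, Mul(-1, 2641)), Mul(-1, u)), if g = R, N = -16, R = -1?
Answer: Add(18856, Mul(2, I, Pow(11, Rational(1, 2)))) ≈ Add(18856., Mul(6.6332, I))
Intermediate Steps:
g = -1
u = Add(48, Mul(-2, I, Pow(11, Rational(1, 2)))) (u = Mul(-1, Add(-48, Pow(Add(-16, -28), Rational(1, 2)))) = Mul(-1, Add(-48, Pow(-44, Rational(1, 2)))) = Mul(-1, Add(-48, Mul(2, I, Pow(11, Rational(1, 2))))) = Add(48, Mul(-2, I, Pow(11, Rational(1, 2)))) ≈ Add(48.000, Mul(-6.6332, I)))
Add(Add(21545, Mul(-1, 2641)), Mul(-1, u)) = Add(Add(21545, Mul(-1, 2641)), Mul(-1, Add(48, Mul(-2, I, Pow(11, Rational(1, 2)))))) = Add(Add(21545, -2641), Add(-48, Mul(2, I, Pow(11, Rational(1, 2))))) = Add(18904, Add(-48, Mul(2, I, Pow(11, Rational(1, 2))))) = Add(18856, Mul(2, I, Pow(11, Rational(1, 2))))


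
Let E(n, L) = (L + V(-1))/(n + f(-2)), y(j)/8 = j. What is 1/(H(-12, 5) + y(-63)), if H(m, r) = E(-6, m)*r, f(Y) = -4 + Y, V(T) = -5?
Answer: -12/5963 ≈ -0.0020124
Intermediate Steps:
y(j) = 8*j
E(n, L) = (-5 + L)/(-6 + n) (E(n, L) = (L - 5)/(n + (-4 - 2)) = (-5 + L)/(n - 6) = (-5 + L)/(-6 + n))
H(m, r) = r*(5/12 - m/12) (H(m, r) = ((-5 + m)/(-6 - 6))*r = ((-5 + m)/(-12))*r = (-(-5 + m)/12)*r = (5/12 - m/12)*r = r*(5/12 - m/12))
1/(H(-12, 5) + y(-63)) = 1/((1/12)*5*(5 - 1*(-12)) + 8*(-63)) = 1/((1/12)*5*(5 + 12) - 504) = 1/((1/12)*5*17 - 504) = 1/(85/12 - 504) = 1/(-5963/12) = -12/5963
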